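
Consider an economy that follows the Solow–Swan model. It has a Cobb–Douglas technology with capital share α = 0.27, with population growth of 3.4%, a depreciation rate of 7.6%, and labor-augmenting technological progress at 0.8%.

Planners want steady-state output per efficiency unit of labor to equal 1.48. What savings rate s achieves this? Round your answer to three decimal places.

s ≈ 0.341

Steady state requires s·f(k) = (n + g + δ)·k, i.e. s·k^α = (n + g + δ)·k.
Since y* = [s/(n + g + δ)]^(α/(1−α)), we have s/(n + g + δ) = (y*)^((1−α)/α) = 1.48^2.7037 = 2.8863.
Therefore s = 2.8863 × (n + g + δ) = 2.8863 × 0.118 = 0.3406.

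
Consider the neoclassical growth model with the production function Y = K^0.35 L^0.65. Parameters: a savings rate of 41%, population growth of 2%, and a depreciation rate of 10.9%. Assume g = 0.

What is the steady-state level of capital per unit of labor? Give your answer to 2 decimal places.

At the steady state, Δk = 0, so s·k^α = (n + δ)·k.
Dividing both sides by k: k^(1−α) = s / (n + δ).
k^0.65 = 0.41 / (0.020 + 0.109) = 0.41 / 0.129 = 3.1783
k* = 3.1783^(1/0.65) ≈ 5.9239

k* ≈ 5.92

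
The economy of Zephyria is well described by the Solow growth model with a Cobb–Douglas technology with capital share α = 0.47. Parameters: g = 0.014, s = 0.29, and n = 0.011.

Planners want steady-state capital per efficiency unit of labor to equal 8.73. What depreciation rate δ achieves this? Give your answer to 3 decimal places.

Steady state requires s·f(k) = (n + g + δ)·k, i.e. s·k^α = (n + g + δ)·k.
So s / (n + g + δ) = (k*)^(1−α) = 8.73^0.53 = 3.1531.
Therefore n + g + δ = s / 3.1531 = 0.29 / 3.1531 = 0.0920, so δ = 0.0920 − 0.025 = 0.0670.

δ ≈ 0.067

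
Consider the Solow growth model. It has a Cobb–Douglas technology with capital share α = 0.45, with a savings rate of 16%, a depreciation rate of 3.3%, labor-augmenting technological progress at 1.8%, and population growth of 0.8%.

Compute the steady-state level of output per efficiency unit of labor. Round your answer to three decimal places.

y* ≈ 2.262

In steady state, investment equals break-even investment: s·k^α = (n + g + δ)·k.
Dividing both sides by k: k^(1−α) = s / (n + g + δ).
k^0.55 = 0.16 / (0.008 + 0.018 + 0.033) = 0.16 / 0.059 = 2.7119
k* = 2.7119^(1/0.55) ≈ 6.1344
y* = (k*)^α = 6.1344^0.45 ≈ 2.2620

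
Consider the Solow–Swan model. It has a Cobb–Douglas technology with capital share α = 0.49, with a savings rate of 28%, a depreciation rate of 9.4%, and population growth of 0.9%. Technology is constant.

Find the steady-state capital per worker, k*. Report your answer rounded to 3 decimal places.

In steady state, investment equals break-even investment: s·k^α = (n + δ)·k.
Dividing both sides by k: k^(1−α) = s / (n + δ).
k^0.51 = 0.28 / (0.009 + 0.094) = 0.28 / 0.103 = 2.7184
k* = 2.7184^(1/0.51) ≈ 7.1055

k* = 7.106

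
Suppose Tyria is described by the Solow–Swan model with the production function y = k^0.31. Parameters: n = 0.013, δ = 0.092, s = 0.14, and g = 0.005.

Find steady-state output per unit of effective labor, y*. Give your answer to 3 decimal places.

Steady state requires s·f(k) = (n + g + δ)·k, i.e. s·k^α = (n + g + δ)·k.
Rearranging, k^(1−α) = s / (n + g + δ).
k^0.69 = 0.14 / (0.013 + 0.005 + 0.092) = 0.14 / 0.110 = 1.2727
k* = 1.2727^(1/0.69) ≈ 1.4183
y* = (k*)^α = 1.4183^0.31 ≈ 1.1144

y* ≈ 1.114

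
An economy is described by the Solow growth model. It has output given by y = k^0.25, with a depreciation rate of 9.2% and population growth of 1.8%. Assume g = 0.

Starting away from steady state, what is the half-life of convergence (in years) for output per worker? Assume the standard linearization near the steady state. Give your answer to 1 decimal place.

Near the steady state the convergence rate is λ = (1 − α)(n + δ).
λ = (1 − 0.25) × 0.110 = 0.75 × 0.110 = 0.0825
Half-life = ln 2 / λ = 0.6931 / 0.0825 ≈ 8.40 years

half-life ≈ 8.4 years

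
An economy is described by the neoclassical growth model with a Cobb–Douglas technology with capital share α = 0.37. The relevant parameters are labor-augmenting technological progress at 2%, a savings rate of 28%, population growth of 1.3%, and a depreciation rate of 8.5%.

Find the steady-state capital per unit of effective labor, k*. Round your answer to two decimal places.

At the steady state, Δk = 0, so s·k^α = (n + g + δ)·k.
Rearranging, k^(1−α) = s / (n + g + δ).
k^0.63 = 0.28 / (0.013 + 0.020 + 0.085) = 0.28 / 0.118 = 2.3729
k* = 2.3729^(1/0.63) ≈ 3.9417

k* = 3.94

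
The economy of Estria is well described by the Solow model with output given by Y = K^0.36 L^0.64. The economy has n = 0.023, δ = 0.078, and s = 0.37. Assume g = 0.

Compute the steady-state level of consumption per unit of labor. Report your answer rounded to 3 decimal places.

c* ≈ 1.308

Steady state requires s·f(k) = (n + δ)·k, i.e. s·k^α = (n + δ)·k.
Rearranging, k^(1−α) = s / (n + δ).
k^0.64 = 0.37 / (0.023 + 0.078) = 0.37 / 0.101 = 3.6634
k* = 3.6634^(1/0.64) ≈ 7.6045
y* = (k*)^α = 7.6045^0.36 ≈ 2.0758
c* = (1 − s)·y* = (1 − 0.37) × 2.0758 ≈ 1.3078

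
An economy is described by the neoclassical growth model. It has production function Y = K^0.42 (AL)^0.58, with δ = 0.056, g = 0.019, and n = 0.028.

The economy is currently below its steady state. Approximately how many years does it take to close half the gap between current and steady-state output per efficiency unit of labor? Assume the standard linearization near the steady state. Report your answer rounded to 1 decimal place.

Near the steady state the convergence rate is λ = (1 − α)(n + g + δ).
λ = (1 − 0.42) × 0.103 = 0.58 × 0.103 = 0.05974
Half-life = ln 2 / λ = 0.6931 / 0.05974 ≈ 11.60 years

about 11.6 years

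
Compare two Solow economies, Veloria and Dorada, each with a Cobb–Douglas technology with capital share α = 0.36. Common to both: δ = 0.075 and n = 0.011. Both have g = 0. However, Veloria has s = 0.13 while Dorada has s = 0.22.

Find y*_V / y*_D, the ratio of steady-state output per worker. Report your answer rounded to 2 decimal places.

y*_V / y*_D ≈ 0.74

Steady-state y* = [s/(n + δ)]^(α/(1−α)), so the ratio is [ (s_V/(n + δ)_V) / (s_D/(n + δ)_D) ]^0.5625.
s_V/(n + δ)_V = 0.13/0.086 = 1.5116; s_D/(n + δ)_D = 0.22/0.086 = 2.5581.
Ratio = (1.5116/2.5581)^0.5625 = 0.5909^0.5625 ≈ 0.7438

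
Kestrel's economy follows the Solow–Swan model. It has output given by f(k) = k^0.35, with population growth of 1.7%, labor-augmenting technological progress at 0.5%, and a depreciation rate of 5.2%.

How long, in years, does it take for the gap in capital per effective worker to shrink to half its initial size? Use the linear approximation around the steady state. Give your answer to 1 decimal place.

t_½ ≈ 14.4 years

Near the steady state the convergence rate is λ = (1 − α)(n + g + δ).
λ = (1 − 0.35) × 0.074 = 0.65 × 0.074 = 0.0481
Half-life = ln 2 / λ = 0.6931 / 0.0481 ≈ 14.41 years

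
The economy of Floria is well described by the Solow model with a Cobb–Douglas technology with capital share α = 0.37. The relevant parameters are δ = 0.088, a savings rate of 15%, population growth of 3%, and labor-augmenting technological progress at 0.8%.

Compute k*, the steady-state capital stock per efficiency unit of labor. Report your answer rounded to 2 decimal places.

k* = 1.32

Steady state requires s·f(k) = (n + g + δ)·k, i.e. s·k^α = (n + g + δ)·k.
Rearranging, k^(1−α) = s / (n + g + δ).
k^0.63 = 0.15 / (0.030 + 0.008 + 0.088) = 0.15 / 0.126 = 1.1905
k* = 1.1905^(1/0.63) ≈ 1.3189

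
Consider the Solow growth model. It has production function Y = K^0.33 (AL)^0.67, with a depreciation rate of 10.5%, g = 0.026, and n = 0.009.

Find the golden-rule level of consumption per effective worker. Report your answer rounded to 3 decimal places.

At the golden rule, f'(k) = n + g + δ, so α·k^(α−1) = n + g + δ and k_gold = (α/(n + g + δ))^(1/(1−α)).
k_gold = (0.33/0.140)^(1/0.67) = 2.3571^1.4925 ≈ 3.5956
c_gold = f(k_gold) − (n + g + δ)·k_gold = 1.5255 − 0.140×3.5956 ≈ 1.0221

c_gold ≈ 1.022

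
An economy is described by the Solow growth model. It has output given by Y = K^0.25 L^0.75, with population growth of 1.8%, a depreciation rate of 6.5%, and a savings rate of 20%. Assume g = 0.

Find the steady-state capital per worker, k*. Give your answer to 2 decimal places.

At the steady state, Δk = 0, so s·k^α = (n + δ)·k.
Dividing both sides by k: k^(1−α) = s / (n + δ).
k^0.75 = 0.20 / (0.018 + 0.065) = 0.20 / 0.083 = 2.4096
k* = 2.4096^(1/0.75) ≈ 3.2304

k* = 3.23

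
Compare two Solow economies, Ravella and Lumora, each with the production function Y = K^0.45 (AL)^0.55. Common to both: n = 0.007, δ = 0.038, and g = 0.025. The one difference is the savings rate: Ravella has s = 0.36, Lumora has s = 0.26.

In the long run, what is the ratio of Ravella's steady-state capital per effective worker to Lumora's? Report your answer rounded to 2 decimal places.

Steady-state k* = [s/(n + g + δ)]^(1/(1−α)), so the ratio is [ (s_R/(n + g + δ)_R) / (s_L/(n + g + δ)_L) ]^1.8182.
s_R/(n + g + δ)_R = 0.36/0.070 = 5.1429; s_L/(n + g + δ)_L = 0.26/0.070 = 3.7143.
Ratio = (5.1429/3.7143)^1.8182 = 1.3846^1.8182 ≈ 1.8070

k*_R / k*_L ≈ 1.81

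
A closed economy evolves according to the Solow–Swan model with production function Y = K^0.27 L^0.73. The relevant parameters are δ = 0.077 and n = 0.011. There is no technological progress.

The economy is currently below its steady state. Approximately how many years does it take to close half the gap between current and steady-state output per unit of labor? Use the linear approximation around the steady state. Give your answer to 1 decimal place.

t_½ ≈ 10.8 years

Near the steady state the convergence rate is λ = (1 − α)(n + δ).
λ = (1 − 0.27) × 0.088 = 0.73 × 0.088 = 0.06424
Half-life = ln 2 / λ = 0.6931 / 0.06424 ≈ 10.79 years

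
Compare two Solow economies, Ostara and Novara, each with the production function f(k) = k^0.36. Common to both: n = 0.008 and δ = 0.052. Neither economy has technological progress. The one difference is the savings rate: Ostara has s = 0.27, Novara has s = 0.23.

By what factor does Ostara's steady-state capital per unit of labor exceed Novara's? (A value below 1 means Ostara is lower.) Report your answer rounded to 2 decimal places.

ratio ≈ 1.28

Steady-state k* = [s/(n + δ)]^(1/(1−α)), so the ratio is [ (s_O/(n + δ)_O) / (s_N/(n + δ)_N) ]^1.5625.
s_O/(n + δ)_O = 0.27/0.060 = 4.5000; s_N/(n + δ)_N = 0.23/0.060 = 3.8333.
Ratio = (4.5000/3.8333)^1.5625 = 1.1739^1.5625 ≈ 1.2847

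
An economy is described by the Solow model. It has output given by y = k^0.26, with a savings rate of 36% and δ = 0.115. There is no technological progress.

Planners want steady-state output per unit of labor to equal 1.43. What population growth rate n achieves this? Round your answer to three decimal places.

n ≈ 0.015

At the steady state, Δk = 0, so s·k^α = (n + δ)·k.
Since y* = [s/(n + δ)]^(α/(1−α)), we have s/(n + δ) = (y*)^((1−α)/α) = 1.43^2.8462 = 2.7677.
Therefore n + δ = s / 2.7677 = 0.36 / 2.7677 = 0.1301, so n = 0.1301 − 0.115 = 0.0151.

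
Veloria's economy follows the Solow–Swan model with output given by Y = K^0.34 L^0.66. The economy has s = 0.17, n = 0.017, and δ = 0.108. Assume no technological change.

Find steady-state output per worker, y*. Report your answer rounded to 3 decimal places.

Steady state requires s·f(k) = (n + δ)·k, i.e. s·k^α = (n + δ)·k.
Rearranging, k^(1−α) = s / (n + δ).
k^0.66 = 0.17 / (0.017 + 0.108) = 0.17 / 0.125 = 1.3600
k* = 1.3600^(1/0.66) ≈ 1.5934
y* = (k*)^α = 1.5934^0.34 ≈ 1.1716

y* = 1.172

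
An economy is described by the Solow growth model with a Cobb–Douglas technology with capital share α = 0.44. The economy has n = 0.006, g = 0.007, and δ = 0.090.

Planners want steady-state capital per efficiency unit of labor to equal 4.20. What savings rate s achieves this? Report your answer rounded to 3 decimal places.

s ≈ 0.230

Steady state requires s·f(k) = (n + g + δ)·k, i.e. s·k^α = (n + g + δ)·k.
So s / (n + g + δ) = (k*)^(1−α) = 4.20^0.56 = 2.2337.
Therefore s = 2.2337 × (n + g + δ) = 2.2337 × 0.103 = 0.2301.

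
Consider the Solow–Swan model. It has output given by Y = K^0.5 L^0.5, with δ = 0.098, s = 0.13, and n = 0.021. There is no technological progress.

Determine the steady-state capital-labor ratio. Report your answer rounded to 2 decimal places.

In steady state, investment equals break-even investment: s·k^α = (n + δ)·k.
Dividing both sides by k: k^(1−α) = s / (n + δ).
k^0.5 = 0.13 / (0.021 + 0.098) = 0.13 / 0.119 = 1.0924
k* = 1.0924^(1/0.5) ≈ 1.1933

k* = 1.19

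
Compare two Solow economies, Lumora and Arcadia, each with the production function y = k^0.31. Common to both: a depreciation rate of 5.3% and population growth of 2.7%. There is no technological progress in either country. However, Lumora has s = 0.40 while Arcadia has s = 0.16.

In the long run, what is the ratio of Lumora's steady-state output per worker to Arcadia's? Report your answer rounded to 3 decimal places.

y*_L / y*_A ≈ 1.509

Steady-state y* = [s/(n + δ)]^(α/(1−α)), so the ratio is [ (s_L/(n + δ)_L) / (s_A/(n + δ)_A) ]^0.4493.
s_L/(n + δ)_L = 0.40/0.080 = 5.0000; s_A/(n + δ)_A = 0.16/0.080 = 2.0000.
Ratio = (5.0000/2.0000)^0.4493 = 2.5000^0.4493 ≈ 1.5094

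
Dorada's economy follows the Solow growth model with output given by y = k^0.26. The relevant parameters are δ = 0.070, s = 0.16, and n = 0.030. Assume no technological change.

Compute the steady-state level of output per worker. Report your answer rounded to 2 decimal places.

At the steady state, Δk = 0, so s·k^α = (n + δ)·k.
Rearranging, k^(1−α) = s / (n + δ).
k^0.74 = 0.16 / (0.030 + 0.070) = 0.16 / 0.100 = 1.6000
k* = 1.6000^(1/0.74) ≈ 1.8873
y* = (k*)^α = 1.8873^0.26 ≈ 1.1796

y* = 1.18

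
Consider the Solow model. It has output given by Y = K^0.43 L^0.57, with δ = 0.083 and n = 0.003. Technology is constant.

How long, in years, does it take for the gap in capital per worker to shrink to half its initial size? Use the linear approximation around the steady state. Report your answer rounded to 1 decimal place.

about 14.1 years

Near the steady state the convergence rate is λ = (1 − α)(n + δ).
λ = (1 − 0.43) × 0.086 = 0.57 × 0.086 = 0.04902
Half-life = ln 2 / λ = 0.6931 / 0.04902 ≈ 14.14 years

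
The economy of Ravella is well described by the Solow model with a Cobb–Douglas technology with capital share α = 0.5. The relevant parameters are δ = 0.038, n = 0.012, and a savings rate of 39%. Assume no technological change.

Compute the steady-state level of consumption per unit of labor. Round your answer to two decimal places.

In steady state, investment equals break-even investment: s·k^α = (n + δ)·k.
Dividing both sides by k: k^(1−α) = s / (n + δ).
k^0.5 = 0.39 / (0.012 + 0.038) = 0.39 / 0.050 = 7.8000
k* = 7.8000^(1/0.5) ≈ 60.8400
y* = (k*)^α = 60.8400^0.5 ≈ 7.8000
c* = (1 − s)·y* = (1 − 0.39) × 7.8000 ≈ 4.7580

c* ≈ 4.76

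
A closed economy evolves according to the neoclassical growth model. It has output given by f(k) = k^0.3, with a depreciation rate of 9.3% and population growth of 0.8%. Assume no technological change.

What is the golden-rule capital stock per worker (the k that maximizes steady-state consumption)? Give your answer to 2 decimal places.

k_gold ≈ 4.74

The golden rule sets f'(k) = n + δ, i.e. α·k^(α−1) = n + δ.
So k^(1−α) = α / (n + δ) = 0.3 / 0.101 = 2.9703.
k_gold = 2.9703^(1/0.7) ≈ 4.7362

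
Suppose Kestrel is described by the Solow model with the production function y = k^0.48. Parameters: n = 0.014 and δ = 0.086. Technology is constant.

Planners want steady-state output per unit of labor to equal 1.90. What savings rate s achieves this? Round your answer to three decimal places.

s ≈ 0.200

In steady state, investment equals break-even investment: s·k^α = (n + δ)·k.
Since y* = [s/(n + δ)]^(α/(1−α)), we have s/(n + δ) = (y*)^((1−α)/α) = 1.90^1.0833 = 2.0044.
Therefore s = 2.0044 × (n + δ) = 2.0044 × 0.100 = 0.2004.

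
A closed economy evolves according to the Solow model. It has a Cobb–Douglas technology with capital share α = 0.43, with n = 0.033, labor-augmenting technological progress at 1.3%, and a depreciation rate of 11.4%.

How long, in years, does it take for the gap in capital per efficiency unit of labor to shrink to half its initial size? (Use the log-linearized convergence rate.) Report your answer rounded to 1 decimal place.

t_½ ≈ 7.6 years

Near the steady state the convergence rate is λ = (1 − α)(n + g + δ).
λ = (1 − 0.43) × 0.160 = 0.57 × 0.160 = 0.0912
Half-life = ln 2 / λ = 0.6931 / 0.0912 ≈ 7.60 years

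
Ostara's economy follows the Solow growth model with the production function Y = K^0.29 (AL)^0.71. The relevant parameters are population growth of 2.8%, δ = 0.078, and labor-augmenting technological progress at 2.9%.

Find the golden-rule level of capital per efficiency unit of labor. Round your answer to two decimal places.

The golden rule sets f'(k) = n + g + δ, i.e. α·k^(α−1) = n + g + δ.
So k^(1−α) = α / (n + g + δ) = 0.29 / 0.135 = 2.1481.
k_gold = 2.1481^(1/0.71) ≈ 2.9355

k_gold ≈ 2.94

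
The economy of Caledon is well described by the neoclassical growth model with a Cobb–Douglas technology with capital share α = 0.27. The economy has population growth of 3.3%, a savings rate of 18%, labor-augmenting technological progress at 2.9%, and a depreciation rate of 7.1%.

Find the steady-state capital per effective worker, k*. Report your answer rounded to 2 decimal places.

k* ≈ 1.51

In steady state, investment equals break-even investment: s·k^α = (n + g + δ)·k.
Rearranging, k^(1−α) = s / (n + g + δ).
k^0.73 = 0.18 / (0.033 + 0.029 + 0.071) = 0.18 / 0.133 = 1.3534
k* = 1.3534^(1/0.73) ≈ 1.5137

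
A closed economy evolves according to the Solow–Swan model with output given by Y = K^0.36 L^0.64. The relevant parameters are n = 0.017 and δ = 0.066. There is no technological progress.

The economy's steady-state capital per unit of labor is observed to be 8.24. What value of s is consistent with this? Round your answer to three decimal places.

In steady state, investment equals break-even investment: s·k^α = (n + δ)·k.
So s / (n + δ) = (k*)^(1−α) = 8.24^0.64 = 3.8565.
Therefore s = 3.8565 × (n + δ) = 3.8565 × 0.083 = 0.3201.

s ≈ 0.320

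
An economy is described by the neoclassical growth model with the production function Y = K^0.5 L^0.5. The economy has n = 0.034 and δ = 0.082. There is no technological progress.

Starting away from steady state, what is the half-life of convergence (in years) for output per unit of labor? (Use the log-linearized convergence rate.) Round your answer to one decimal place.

Near the steady state the convergence rate is λ = (1 − α)(n + δ).
λ = (1 − 0.5) × 0.116 = 0.5 × 0.116 = 0.0580
Half-life = ln 2 / λ = 0.6931 / 0.0580 ≈ 11.95 years

half-life ≈ 12.0 years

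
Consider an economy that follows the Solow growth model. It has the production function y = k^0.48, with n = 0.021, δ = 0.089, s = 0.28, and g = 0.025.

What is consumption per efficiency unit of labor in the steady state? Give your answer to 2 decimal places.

In steady state, investment equals break-even investment: s·k^α = (n + g + δ)·k.
Rearranging, k^(1−α) = s / (n + g + δ).
k^0.52 = 0.28 / (0.021 + 0.025 + 0.089) = 0.28 / 0.135 = 2.0741
k* = 2.0741^(1/0.52) ≈ 4.0671
y* = (k*)^α = 4.0671^0.48 ≈ 1.9609
c* = (1 − s)·y* = (1 − 0.28) × 1.9609 ≈ 1.4118

c* = 1.41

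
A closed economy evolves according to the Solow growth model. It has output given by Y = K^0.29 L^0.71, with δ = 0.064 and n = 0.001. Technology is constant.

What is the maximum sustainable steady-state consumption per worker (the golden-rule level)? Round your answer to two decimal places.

c_gold ≈ 1.31

At the golden rule, f'(k) = n + δ, so α·k^(α−1) = n + δ and k_gold = (α/(n + δ))^(1/(1−α)).
k_gold = (0.29/0.065)^(1/0.71) = 4.4615^1.4085 ≈ 8.2185
c_gold = f(k_gold) − (n + δ)·k_gold = 1.8420 − 0.065×8.2185 ≈ 1.3078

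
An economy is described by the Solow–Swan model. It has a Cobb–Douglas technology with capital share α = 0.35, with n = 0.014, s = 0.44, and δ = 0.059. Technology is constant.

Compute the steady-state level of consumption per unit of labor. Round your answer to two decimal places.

Steady state requires s·f(k) = (n + δ)·k, i.e. s·k^α = (n + δ)·k.
Rearranging, k^(1−α) = s / (n + δ).
k^0.65 = 0.44 / (0.014 + 0.059) = 0.44 / 0.073 = 6.0274
k* = 6.0274^(1/0.65) ≈ 15.8562
y* = (k*)^α = 15.8562^0.35 ≈ 2.6307
c* = (1 − s)·y* = (1 − 0.44) × 2.6307 ≈ 1.4732

c* = 1.47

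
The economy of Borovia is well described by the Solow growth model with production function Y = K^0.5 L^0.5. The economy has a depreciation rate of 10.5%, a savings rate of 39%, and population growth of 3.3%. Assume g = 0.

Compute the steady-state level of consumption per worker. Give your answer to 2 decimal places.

Steady state requires s·f(k) = (n + δ)·k, i.e. s·k^α = (n + δ)·k.
Dividing both sides by k: k^(1−α) = s / (n + δ).
k^0.5 = 0.39 / (0.033 + 0.105) = 0.39 / 0.138 = 2.8261
k* = 2.8261^(1/0.5) ≈ 7.9868
y* = (k*)^α = 7.9868^0.5 ≈ 2.8261
c* = (1 − s)·y* = (1 − 0.39) × 2.8261 ≈ 1.7239

c* = 1.72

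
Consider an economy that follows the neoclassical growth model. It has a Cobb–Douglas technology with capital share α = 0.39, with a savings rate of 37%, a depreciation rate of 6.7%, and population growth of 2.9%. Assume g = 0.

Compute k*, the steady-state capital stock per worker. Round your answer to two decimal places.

In steady state, investment equals break-even investment: s·k^α = (n + δ)·k.
Rearranging, k^(1−α) = s / (n + δ).
k^0.61 = 0.37 / (0.029 + 0.067) = 0.37 / 0.096 = 3.8542
k* = 3.8542^(1/0.61) ≈ 9.1316

k* ≈ 9.13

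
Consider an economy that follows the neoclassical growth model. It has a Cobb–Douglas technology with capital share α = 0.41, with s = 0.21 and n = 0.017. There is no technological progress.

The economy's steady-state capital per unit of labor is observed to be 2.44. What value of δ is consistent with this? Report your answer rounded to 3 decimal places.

δ ≈ 0.107

In steady state, investment equals break-even investment: s·k^α = (n + δ)·k.
So s / (n + δ) = (k*)^(1−α) = 2.44^0.59 = 1.6926.
Therefore n + δ = s / 1.6926 = 0.21 / 1.6926 = 0.1241, so δ = 0.1241 − 0.017 = 0.1071.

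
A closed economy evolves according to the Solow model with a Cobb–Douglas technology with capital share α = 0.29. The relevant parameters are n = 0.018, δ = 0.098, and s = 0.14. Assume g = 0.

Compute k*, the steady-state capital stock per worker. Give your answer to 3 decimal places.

At the steady state, Δk = 0, so s·k^α = (n + δ)·k.
Dividing both sides by k: k^(1−α) = s / (n + δ).
k^0.71 = 0.14 / (0.018 + 0.098) = 0.14 / 0.116 = 1.2069
k* = 1.2069^(1/0.71) ≈ 1.3033

k* = 1.303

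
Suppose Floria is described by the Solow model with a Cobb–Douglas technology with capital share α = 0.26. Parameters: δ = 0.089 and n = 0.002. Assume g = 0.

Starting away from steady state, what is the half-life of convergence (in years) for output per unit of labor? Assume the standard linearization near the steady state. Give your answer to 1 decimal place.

about 10.3 years

Near the steady state the convergence rate is λ = (1 − α)(n + δ).
λ = (1 − 0.26) × 0.091 = 0.74 × 0.091 = 0.06734
Half-life = ln 2 / λ = 0.6931 / 0.06734 ≈ 10.29 years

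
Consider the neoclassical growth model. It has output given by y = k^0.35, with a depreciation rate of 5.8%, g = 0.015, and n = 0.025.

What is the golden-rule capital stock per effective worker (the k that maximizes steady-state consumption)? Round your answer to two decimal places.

The golden rule sets f'(k) = n + g + δ, i.e. α·k^(α−1) = n + g + δ.
So k^(1−α) = α / (n + g + δ) = 0.35 / 0.098 = 3.5714.
k_gold = 3.5714^(1/0.65) ≈ 7.0880

k_gold ≈ 7.09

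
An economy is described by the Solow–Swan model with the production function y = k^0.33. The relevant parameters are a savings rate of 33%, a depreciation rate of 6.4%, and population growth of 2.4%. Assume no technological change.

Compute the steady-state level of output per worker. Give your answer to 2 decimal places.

y* ≈ 1.92

At the steady state, Δk = 0, so s·k^α = (n + δ)·k.
Dividing both sides by k: k^(1−α) = s / (n + δ).
k^0.67 = 0.33 / (0.024 + 0.064) = 0.33 / 0.088 = 3.7500
k* = 3.7500^(1/0.67) ≈ 7.1906
y* = (k*)^α = 7.1906^0.33 ≈ 1.9175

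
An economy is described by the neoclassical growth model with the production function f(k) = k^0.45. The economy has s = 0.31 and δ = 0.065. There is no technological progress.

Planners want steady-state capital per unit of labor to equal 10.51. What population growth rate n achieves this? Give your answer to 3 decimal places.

n ≈ 0.020

Steady state requires s·f(k) = (n + δ)·k, i.e. s·k^α = (n + δ)·k.
So s / (n + δ) = (k*)^(1−α) = 10.51^0.55 = 3.6465.
Therefore n + δ = s / 3.6465 = 0.31 / 3.6465 = 0.0850, so n = 0.0850 − 0.065 = 0.0200.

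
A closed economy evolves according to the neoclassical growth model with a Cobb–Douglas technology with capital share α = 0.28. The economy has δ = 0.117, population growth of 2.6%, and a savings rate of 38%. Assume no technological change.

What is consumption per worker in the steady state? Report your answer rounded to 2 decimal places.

c* = 0.91

Steady state requires s·f(k) = (n + δ)·k, i.e. s·k^α = (n + δ)·k.
Dividing both sides by k: k^(1−α) = s / (n + δ).
k^0.72 = 0.38 / (0.026 + 0.117) = 0.38 / 0.143 = 2.6573
k* = 2.6573^(1/0.72) ≈ 3.8860
y* = (k*)^α = 3.8860^0.28 ≈ 1.4624
c* = (1 − s)·y* = (1 − 0.38) × 1.4624 ≈ 0.9067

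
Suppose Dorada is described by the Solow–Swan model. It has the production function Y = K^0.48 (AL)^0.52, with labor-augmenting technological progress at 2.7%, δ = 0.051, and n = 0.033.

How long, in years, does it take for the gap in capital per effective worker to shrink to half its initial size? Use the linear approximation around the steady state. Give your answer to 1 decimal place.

t_½ ≈ 12.0 years

Near the steady state the convergence rate is λ = (1 − α)(n + g + δ).
λ = (1 − 0.48) × 0.111 = 0.52 × 0.111 = 0.05772
Half-life = ln 2 / λ = 0.6931 / 0.05772 ≈ 12.01 years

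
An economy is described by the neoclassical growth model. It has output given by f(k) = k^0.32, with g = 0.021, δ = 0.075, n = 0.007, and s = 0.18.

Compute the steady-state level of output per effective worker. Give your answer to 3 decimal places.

At the steady state, Δk = 0, so s·k^α = (n + g + δ)·k.
Rearranging, k^(1−α) = s / (n + g + δ).
k^0.68 = 0.18 / (0.007 + 0.021 + 0.075) = 0.18 / 0.103 = 1.7476
k* = 1.7476^(1/0.68) ≈ 2.2726
y* = (k*)^α = 2.2726^0.32 ≈ 1.3004

y* = 1.300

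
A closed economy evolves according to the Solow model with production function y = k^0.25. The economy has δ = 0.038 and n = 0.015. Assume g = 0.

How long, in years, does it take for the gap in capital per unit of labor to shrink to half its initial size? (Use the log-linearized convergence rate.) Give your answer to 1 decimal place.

Near the steady state the convergence rate is λ = (1 − α)(n + δ).
λ = (1 − 0.25) × 0.053 = 0.75 × 0.053 = 0.03975
Half-life = ln 2 / λ = 0.6931 / 0.03975 ≈ 17.44 years

t_½ ≈ 17.4 years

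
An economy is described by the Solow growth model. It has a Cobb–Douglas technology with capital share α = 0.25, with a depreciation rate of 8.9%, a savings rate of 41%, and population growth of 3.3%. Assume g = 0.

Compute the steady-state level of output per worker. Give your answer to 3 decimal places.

y* = 1.498

At the steady state, Δk = 0, so s·k^α = (n + δ)·k.
Dividing both sides by k: k^(1−α) = s / (n + δ).
k^0.75 = 0.41 / (0.033 + 0.089) = 0.41 / 0.122 = 3.3607
k* = 3.3607^(1/0.75) ≈ 5.0339
y* = (k*)^α = 5.0339^0.25 ≈ 1.4979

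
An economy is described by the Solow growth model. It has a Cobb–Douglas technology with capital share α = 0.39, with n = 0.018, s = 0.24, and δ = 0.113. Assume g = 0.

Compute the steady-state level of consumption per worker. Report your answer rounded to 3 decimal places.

c* ≈ 1.119

Steady state requires s·f(k) = (n + δ)·k, i.e. s·k^α = (n + δ)·k.
Rearranging, k^(1−α) = s / (n + δ).
k^0.61 = 0.24 / (0.018 + 0.113) = 0.24 / 0.131 = 1.8321
k* = 1.8321^(1/0.61) ≈ 2.6981
y* = (k*)^α = 2.6981^0.39 ≈ 1.4727
c* = (1 − s)·y* = (1 − 0.24) × 1.4727 ≈ 1.1193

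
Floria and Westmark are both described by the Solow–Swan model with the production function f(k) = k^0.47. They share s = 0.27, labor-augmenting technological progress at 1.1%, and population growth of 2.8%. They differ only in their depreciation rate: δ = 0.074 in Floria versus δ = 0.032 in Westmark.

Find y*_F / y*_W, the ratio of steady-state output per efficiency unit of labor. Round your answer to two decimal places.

ratio ≈ 0.66

Steady-state y* = [s/(n + g + δ)]^(α/(1−α)), so the ratio is [ (s_F/(n + g + δ)_F) / (s_W/(n + g + δ)_W) ]^0.8868.
s_F/(n + g + δ)_F = 0.27/0.113 = 2.3894; s_W/(n + g + δ)_W = 0.27/0.071 = 3.8028.
Ratio = (2.3894/3.8028)^0.8868 = 0.6283^0.8868 ≈ 0.6622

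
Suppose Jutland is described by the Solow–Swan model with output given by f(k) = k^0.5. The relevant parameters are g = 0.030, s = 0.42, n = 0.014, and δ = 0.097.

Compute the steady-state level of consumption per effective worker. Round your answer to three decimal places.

c* = 1.728

Steady state requires s·f(k) = (n + g + δ)·k, i.e. s·k^α = (n + g + δ)·k.
Rearranging, k^(1−α) = s / (n + g + δ).
k^0.5 = 0.42 / (0.014 + 0.030 + 0.097) = 0.42 / 0.141 = 2.9787
k* = 2.9787^(1/0.5) ≈ 8.8727
y* = (k*)^α = 8.8727^0.5 ≈ 2.9787
c* = (1 − s)·y* = (1 − 0.42) × 2.9787 ≈ 1.7276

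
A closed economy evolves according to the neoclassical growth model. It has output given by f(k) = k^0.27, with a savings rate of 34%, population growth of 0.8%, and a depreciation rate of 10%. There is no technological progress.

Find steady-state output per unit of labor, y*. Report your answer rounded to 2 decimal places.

Steady state requires s·f(k) = (n + δ)·k, i.e. s·k^α = (n + δ)·k.
Dividing both sides by k: k^(1−α) = s / (n + δ).
k^0.73 = 0.34 / (0.008 + 0.100) = 0.34 / 0.108 = 3.1481
k* = 3.1481^(1/0.73) ≈ 4.8113
y* = (k*)^α = 4.8113^0.27 ≈ 1.5283

y* ≈ 1.53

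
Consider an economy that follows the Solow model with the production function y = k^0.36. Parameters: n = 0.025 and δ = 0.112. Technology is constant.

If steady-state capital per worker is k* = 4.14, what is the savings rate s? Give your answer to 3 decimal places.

At the steady state, Δk = 0, so s·k^α = (n + δ)·k.
So s / (n + δ) = (k*)^(1−α) = 4.14^0.64 = 2.4824.
Therefore s = 2.4824 × (n + δ) = 2.4824 × 0.137 = 0.3401.

s ≈ 0.340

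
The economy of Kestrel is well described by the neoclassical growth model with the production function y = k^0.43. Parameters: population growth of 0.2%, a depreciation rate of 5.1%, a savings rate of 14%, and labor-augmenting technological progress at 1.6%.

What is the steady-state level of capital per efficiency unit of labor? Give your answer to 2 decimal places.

Steady state requires s·f(k) = (n + g + δ)·k, i.e. s·k^α = (n + g + δ)·k.
Dividing both sides by k: k^(1−α) = s / (n + g + δ).
k^0.57 = 0.14 / (0.002 + 0.016 + 0.051) = 0.14 / 0.069 = 2.0290
k* = 2.0290^(1/0.57) ≈ 3.4601

k* = 3.46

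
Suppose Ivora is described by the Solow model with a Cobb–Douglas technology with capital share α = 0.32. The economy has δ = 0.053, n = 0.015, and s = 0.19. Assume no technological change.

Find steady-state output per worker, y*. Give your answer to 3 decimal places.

At the steady state, Δk = 0, so s·k^α = (n + δ)·k.
Rearranging, k^(1−α) = s / (n + δ).
k^0.68 = 0.19 / (0.015 + 0.053) = 0.19 / 0.068 = 2.7941
k* = 2.7941^(1/0.68) ≈ 4.5315
y* = (k*)^α = 4.5315^0.32 ≈ 1.6218

y* = 1.622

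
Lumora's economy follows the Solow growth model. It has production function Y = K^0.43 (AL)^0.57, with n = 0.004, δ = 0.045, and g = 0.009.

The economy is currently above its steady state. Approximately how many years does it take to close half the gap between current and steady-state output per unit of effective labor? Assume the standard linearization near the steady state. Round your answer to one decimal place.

t_½ ≈ 21.0 years

Near the steady state the convergence rate is λ = (1 − α)(n + g + δ).
λ = (1 − 0.43) × 0.058 = 0.57 × 0.058 = 0.03306
Half-life = ln 2 / λ = 0.6931 / 0.03306 ≈ 20.96 years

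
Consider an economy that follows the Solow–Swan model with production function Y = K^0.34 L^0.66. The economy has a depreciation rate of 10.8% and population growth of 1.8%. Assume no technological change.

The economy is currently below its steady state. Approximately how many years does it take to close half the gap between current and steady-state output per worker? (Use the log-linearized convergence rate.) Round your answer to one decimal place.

about 8.3 years

Near the steady state the convergence rate is λ = (1 − α)(n + δ).
λ = (1 − 0.34) × 0.126 = 0.66 × 0.126 = 0.08316
Half-life = ln 2 / λ = 0.6931 / 0.08316 ≈ 8.33 years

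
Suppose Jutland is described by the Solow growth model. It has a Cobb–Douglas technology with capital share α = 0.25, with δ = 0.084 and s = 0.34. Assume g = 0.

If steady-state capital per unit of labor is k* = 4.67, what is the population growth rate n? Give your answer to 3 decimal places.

At the steady state, Δk = 0, so s·k^α = (n + δ)·k.
So s / (n + δ) = (k*)^(1−α) = 4.67^0.75 = 3.1768.
Therefore n + δ = s / 3.1768 = 0.34 / 3.1768 = 0.1070, so n = 0.1070 − 0.084 = 0.0230.

n ≈ 0.023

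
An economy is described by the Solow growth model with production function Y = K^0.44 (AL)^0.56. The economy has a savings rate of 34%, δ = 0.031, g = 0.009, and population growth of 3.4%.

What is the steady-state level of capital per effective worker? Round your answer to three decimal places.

At the steady state, Δk = 0, so s·k^α = (n + g + δ)·k.
Rearranging, k^(1−α) = s / (n + g + δ).
k^0.56 = 0.34 / (0.034 + 0.009 + 0.031) = 0.34 / 0.074 = 4.5946
k* = 4.5946^(1/0.56) ≈ 15.2260

k* = 15.226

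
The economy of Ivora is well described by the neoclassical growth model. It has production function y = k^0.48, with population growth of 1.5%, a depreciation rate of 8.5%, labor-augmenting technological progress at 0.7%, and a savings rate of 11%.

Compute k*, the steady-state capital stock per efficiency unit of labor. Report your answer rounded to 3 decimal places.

At the steady state, Δk = 0, so s·k^α = (n + g + δ)·k.
Rearranging, k^(1−α) = s / (n + g + δ).
k^0.52 = 0.11 / (0.015 + 0.007 + 0.085) = 0.11 / 0.107 = 1.0280
k* = 1.0280^(1/0.52) ≈ 1.0545

k* = 1.055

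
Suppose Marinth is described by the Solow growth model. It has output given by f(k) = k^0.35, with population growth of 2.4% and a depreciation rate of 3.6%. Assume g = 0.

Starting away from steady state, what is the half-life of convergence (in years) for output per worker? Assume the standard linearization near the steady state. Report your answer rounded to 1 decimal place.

Near the steady state the convergence rate is λ = (1 − α)(n + δ).
λ = (1 − 0.35) × 0.060 = 0.65 × 0.060 = 0.0390
Half-life = ln 2 / λ = 0.6931 / 0.0390 ≈ 17.77 years

t_½ ≈ 17.8 years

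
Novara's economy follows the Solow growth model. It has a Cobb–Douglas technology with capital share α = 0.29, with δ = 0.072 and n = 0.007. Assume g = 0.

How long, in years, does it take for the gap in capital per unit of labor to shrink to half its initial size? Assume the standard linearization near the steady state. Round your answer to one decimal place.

t_½ ≈ 12.4 years

Near the steady state the convergence rate is λ = (1 − α)(n + δ).
λ = (1 − 0.29) × 0.079 = 0.71 × 0.079 = 0.05609
Half-life = ln 2 / λ = 0.6931 / 0.05609 ≈ 12.36 years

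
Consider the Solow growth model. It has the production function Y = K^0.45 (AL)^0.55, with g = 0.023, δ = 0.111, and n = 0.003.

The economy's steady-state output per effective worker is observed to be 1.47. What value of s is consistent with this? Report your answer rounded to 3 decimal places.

s ≈ 0.219

At the steady state, Δk = 0, so s·k^α = (n + g + δ)·k.
Since y* = [s/(n + g + δ)]^(α/(1−α)), we have s/(n + g + δ) = (y*)^((1−α)/α) = 1.47^1.2222 = 1.6014.
Therefore s = 1.6014 × (n + g + δ) = 1.6014 × 0.137 = 0.2194.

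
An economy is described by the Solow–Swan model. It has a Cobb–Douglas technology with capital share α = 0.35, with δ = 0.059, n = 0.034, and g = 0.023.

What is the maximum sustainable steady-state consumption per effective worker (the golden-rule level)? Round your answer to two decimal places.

At the golden rule, f'(k) = n + g + δ, so α·k^(α−1) = n + g + δ and k_gold = (α/(n + g + δ))^(1/(1−α)).
k_gold = (0.35/0.116)^(1/0.65) = 3.0172^1.5385 ≈ 5.4685
c_gold = f(k_gold) − (n + g + δ)·k_gold = 1.8124 − 0.116×5.4685 ≈ 1.1781

c_gold ≈ 1.18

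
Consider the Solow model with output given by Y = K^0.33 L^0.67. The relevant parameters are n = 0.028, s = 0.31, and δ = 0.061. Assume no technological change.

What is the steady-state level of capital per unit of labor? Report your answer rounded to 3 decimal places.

k* = 6.440

Steady state requires s·f(k) = (n + δ)·k, i.e. s·k^α = (n + δ)·k.
Rearranging, k^(1−α) = s / (n + δ).
k^0.67 = 0.31 / (0.028 + 0.061) = 0.31 / 0.089 = 3.4831
k* = 3.4831^(1/0.67) ≈ 6.4403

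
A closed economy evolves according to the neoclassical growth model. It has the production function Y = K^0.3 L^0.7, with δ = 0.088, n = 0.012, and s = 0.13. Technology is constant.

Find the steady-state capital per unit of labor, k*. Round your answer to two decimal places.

k* ≈ 1.45

In steady state, investment equals break-even investment: s·k^α = (n + δ)·k.
Rearranging, k^(1−α) = s / (n + δ).
k^0.7 = 0.13 / (0.012 + 0.088) = 0.13 / 0.100 = 1.3000
k* = 1.3000^(1/0.7) ≈ 1.4547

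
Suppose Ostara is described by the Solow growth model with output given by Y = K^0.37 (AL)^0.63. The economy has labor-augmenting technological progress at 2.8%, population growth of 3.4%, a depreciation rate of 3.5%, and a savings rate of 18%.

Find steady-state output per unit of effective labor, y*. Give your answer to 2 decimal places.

Steady state requires s·f(k) = (n + g + δ)·k, i.e. s·k^α = (n + g + δ)·k.
Rearranging, k^(1−α) = s / (n + g + δ).
k^0.63 = 0.18 / (0.034 + 0.028 + 0.035) = 0.18 / 0.097 = 1.8557
k* = 1.8557^(1/0.63) ≈ 2.6681
y* = (k*)^α = 2.6681^0.37 ≈ 1.4378

y* ≈ 1.44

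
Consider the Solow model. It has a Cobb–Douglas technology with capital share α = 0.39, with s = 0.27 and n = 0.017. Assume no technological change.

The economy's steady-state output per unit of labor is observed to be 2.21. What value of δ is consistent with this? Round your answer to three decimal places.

In steady state, investment equals break-even investment: s·k^α = (n + δ)·k.
Since y* = [s/(n + δ)]^(α/(1−α)), we have s/(n + δ) = (y*)^((1−α)/α) = 2.21^1.5641 = 3.4567.
Therefore n + δ = s / 3.4567 = 0.27 / 3.4567 = 0.0781, so δ = 0.0781 − 0.017 = 0.0611.

δ ≈ 0.061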